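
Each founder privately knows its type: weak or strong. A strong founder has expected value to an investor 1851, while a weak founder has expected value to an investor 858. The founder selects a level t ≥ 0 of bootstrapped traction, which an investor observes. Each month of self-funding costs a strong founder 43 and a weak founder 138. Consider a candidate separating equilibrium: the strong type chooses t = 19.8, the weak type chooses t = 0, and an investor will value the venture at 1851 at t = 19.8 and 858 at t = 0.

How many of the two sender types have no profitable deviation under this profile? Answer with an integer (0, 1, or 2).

Strong type: signal → 1851 − 43 × 19.8 = 999.6; deviate to 0 → 858. IC holds (999.6 ≥ 858).
Weak type: stay at 0 → 858; mimic → 1851 − 138 × 19.8 = -881.4. IC holds (858 ≥ -881.4).
2 of 2 constraints hold, so this is a separating equilibrium.

2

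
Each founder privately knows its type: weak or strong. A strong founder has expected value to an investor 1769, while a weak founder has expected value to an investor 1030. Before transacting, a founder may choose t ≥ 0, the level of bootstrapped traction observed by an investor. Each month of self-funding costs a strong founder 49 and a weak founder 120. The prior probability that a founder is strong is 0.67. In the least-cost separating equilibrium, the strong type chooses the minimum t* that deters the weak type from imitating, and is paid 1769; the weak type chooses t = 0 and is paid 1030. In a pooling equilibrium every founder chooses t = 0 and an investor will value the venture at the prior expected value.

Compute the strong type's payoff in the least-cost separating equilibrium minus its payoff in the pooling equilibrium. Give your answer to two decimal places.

-57.89

Least-cost separating signal: t* solves 1030 = 1769 − 120·t*, so t* = (1769 − 1030)/120 ≈ 6.1583.
Strong type's separating payoff: 1769 − 49 × t* = 1769 − 49 × (1769 − 1030)/120 = 1769 − 36211/120 ≈ 1467.2417.
Pooling payoff: 0.67 × 1769 + 0.33 × 1030 = 1525.13.
Difference: 1467.2417 − 1525.13 = -57.8883, i.e. -57.89 to two decimal places.
The strong type would prefer the pooling outcome.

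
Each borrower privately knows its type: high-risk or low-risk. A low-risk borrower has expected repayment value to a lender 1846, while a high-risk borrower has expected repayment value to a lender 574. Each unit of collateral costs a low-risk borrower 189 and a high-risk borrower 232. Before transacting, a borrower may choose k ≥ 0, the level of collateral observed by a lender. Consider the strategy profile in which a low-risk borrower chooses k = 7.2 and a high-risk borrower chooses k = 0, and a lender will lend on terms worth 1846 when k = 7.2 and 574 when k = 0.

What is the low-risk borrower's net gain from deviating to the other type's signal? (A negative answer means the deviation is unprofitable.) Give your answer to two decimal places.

Playing k = 7.2 the low-risk borrower receives 1846 − 189 × 7.2 = 485.2.
Deviating to k = 0 yields 574 instead.
Gain from deviating: 574 − 485.2 = 88.80.
The gain is positive, so the low-risk type's incentive-compatibility constraint is violated — this profile is not a separating equilibrium.

88.80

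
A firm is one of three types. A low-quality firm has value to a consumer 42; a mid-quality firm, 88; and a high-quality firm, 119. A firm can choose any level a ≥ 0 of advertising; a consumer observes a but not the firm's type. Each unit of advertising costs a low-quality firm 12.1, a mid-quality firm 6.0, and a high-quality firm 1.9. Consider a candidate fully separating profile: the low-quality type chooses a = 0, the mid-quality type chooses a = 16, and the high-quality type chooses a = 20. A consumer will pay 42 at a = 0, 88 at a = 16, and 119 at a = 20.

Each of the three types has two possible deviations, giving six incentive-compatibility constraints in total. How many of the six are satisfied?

High-quality (own payoff 119 − 1.9×20 = 81): to a=0 gives 42 → no gain ✓; to a=16 gives 88 − 1.9×16 = 57.6 → no gain ✓.
Low-quality (own payoff 42): to a=16 gives 88 − 12.1×16 = -105.6 → no gain ✓; to a=20 gives 119 − 12.1×20 = -123 → no gain ✓.
Mid-quality (own payoff 88 − 6.0×16 = -8): to a=0 gives 42 → profitable ✗; to a=20 gives 119 − 6.0×20 = -1 → profitable ✗.
4 of the 6 constraints hold; not an equilibrium.

4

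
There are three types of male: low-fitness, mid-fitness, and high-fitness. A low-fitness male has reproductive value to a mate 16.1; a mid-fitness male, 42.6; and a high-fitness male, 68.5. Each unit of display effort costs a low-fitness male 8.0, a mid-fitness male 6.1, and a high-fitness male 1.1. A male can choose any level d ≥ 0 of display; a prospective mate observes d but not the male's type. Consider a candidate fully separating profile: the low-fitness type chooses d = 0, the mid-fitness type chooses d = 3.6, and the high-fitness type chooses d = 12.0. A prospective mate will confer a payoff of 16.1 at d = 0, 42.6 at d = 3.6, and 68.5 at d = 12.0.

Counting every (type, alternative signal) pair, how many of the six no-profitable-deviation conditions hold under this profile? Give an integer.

6

High-fitness (own payoff 68.5 − 1.1×12.0 = 55.3): to d=0 gives 16.1 → no gain ✓; to d=3.6 gives 42.6 − 1.1×3.6 = 38.64 → no gain ✓.
Mid-fitness (own payoff 42.6 − 6.1×3.6 = 20.64): to d=0 gives 16.1 → no gain ✓; to d=12.0 gives 68.5 − 6.1×12.0 = -4.7 → no gain ✓.
Low-fitness (own payoff 16.1): to d=3.6 gives 42.6 − 8.0×3.6 = 13.8 → no gain ✓; to d=12.0 gives 68.5 − 8.0×12.0 = -27.5 → no gain ✓.
6 of the 6 constraints hold; this profile is a separating equilibrium.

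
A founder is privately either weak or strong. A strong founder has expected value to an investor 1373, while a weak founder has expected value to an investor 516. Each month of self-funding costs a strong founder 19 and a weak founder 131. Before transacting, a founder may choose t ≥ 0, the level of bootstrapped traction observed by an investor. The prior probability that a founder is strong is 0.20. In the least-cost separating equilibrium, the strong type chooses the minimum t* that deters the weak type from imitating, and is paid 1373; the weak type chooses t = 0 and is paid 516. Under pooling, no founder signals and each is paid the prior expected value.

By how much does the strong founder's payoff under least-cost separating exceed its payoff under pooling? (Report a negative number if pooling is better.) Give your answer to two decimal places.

561.30

Least-cost separating signal: t* solves 516 = 1373 − 131·t*, so t* = (1373 − 516)/131 ≈ 6.5420.
Strong type's separating payoff: 1373 − 19 × t* = 1373 − 19 × (1373 − 516)/131 = 1373 − 16283/131 ≈ 1248.7023.
Pooling payoff: 0.20 × 1373 + 0.80 × 516 = 687.4.
Difference: 1248.7023 − 687.4 = 561.3023, i.e. 561.30 to two decimal places.
The strong type prefers to separate.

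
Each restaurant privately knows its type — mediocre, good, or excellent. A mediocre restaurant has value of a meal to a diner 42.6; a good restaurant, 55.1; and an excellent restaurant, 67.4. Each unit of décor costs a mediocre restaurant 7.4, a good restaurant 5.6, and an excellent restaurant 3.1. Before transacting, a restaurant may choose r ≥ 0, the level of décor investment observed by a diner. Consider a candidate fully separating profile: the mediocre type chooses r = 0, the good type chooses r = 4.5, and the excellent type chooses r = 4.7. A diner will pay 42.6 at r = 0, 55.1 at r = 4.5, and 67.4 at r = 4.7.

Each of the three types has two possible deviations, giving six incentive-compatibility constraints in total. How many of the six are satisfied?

4

Mediocre (own payoff 42.6): to r=4.5 gives 55.1 − 7.4×4.5 = 21.8 → no gain ✓; to r=4.7 gives 67.4 − 7.4×4.7 = 32.62 → no gain ✓.
Excellent (own payoff 67.4 − 3.1×4.7 = 52.83): to r=0 gives 42.6 → no gain ✓; to r=4.5 gives 55.1 − 3.1×4.5 = 41.15 → no gain ✓.
Good (own payoff 55.1 − 5.6×4.5 = 29.9): to r=0 gives 42.6 → profitable ✗; to r=4.7 gives 67.4 − 5.6×4.7 = 41.08 → profitable ✗.
4 of the 6 constraints hold; not an equilibrium.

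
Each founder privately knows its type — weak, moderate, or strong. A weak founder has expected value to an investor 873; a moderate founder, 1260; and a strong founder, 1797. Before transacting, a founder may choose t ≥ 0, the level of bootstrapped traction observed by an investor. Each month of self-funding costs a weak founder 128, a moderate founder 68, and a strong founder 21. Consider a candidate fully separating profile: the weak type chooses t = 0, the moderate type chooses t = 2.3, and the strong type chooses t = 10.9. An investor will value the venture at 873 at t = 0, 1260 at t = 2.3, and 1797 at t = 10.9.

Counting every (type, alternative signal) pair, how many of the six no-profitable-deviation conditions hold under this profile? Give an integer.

5

Strong (own payoff 1797 − 21×10.9 = 1568.1): to t=0 gives 873 → no gain ✓; to t=2.3 gives 1260 − 21×2.3 = 1211.7 → no gain ✓.
Weak (own payoff 873): to t=2.3 gives 1260 − 128×2.3 = 965.6 → profitable ✗; to t=10.9 gives 1797 − 128×10.9 = 401.8 → no gain ✓.
Moderate (own payoff 1260 − 68×2.3 = 1103.6): to t=0 gives 873 → no gain ✓; to t=10.9 gives 1797 − 68×10.9 = 1055.8 → no gain ✓.
5 of the 6 constraints hold; not an equilibrium.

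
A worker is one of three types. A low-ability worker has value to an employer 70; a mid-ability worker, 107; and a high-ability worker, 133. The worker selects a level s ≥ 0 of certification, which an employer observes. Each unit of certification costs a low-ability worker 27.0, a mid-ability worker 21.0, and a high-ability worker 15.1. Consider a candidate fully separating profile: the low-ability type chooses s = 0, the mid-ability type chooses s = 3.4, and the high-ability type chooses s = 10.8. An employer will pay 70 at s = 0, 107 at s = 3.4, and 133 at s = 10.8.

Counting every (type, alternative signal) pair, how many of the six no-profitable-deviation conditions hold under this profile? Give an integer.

3

Mid-ability (own payoff 107 − 21.0×3.4 = 35.6): to s=0 gives 70 → profitable ✗; to s=10.8 gives 133 − 21.0×10.8 = -93.8 → no gain ✓.
High-ability (own payoff 133 − 15.1×10.8 = -30.08): to s=0 gives 70 → profitable ✗; to s=3.4 gives 107 − 15.1×3.4 = 55.66 → profitable ✗.
Low-ability (own payoff 70): to s=3.4 gives 107 − 27.0×3.4 = 15.2 → no gain ✓; to s=10.8 gives 133 − 27.0×10.8 = -158.6 → no gain ✓.
3 of the 6 constraints hold; not an equilibrium.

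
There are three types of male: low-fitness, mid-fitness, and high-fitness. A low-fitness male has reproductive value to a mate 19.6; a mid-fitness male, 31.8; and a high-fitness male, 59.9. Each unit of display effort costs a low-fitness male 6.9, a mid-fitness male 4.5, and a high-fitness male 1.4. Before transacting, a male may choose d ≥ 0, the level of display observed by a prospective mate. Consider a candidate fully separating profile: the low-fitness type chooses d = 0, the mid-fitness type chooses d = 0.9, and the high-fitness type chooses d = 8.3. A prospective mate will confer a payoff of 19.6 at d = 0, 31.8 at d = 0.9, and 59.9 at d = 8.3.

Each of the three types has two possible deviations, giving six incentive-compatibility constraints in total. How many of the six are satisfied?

Mid-fitness (own payoff 31.8 − 4.5×0.9 = 27.75): to d=0 gives 19.6 → no gain ✓; to d=8.3 gives 59.9 − 4.5×8.3 = 22.55 → no gain ✓.
Low-fitness (own payoff 19.6): to d=0.9 gives 31.8 − 6.9×0.9 = 25.59 → profitable ✗; to d=8.3 gives 59.9 − 6.9×8.3 = 2.63 → no gain ✓.
High-fitness (own payoff 59.9 − 1.4×8.3 = 48.28): to d=0 gives 19.6 → no gain ✓; to d=0.9 gives 31.8 − 1.4×0.9 = 30.54 → no gain ✓.
5 of the 6 constraints hold; not an equilibrium.

5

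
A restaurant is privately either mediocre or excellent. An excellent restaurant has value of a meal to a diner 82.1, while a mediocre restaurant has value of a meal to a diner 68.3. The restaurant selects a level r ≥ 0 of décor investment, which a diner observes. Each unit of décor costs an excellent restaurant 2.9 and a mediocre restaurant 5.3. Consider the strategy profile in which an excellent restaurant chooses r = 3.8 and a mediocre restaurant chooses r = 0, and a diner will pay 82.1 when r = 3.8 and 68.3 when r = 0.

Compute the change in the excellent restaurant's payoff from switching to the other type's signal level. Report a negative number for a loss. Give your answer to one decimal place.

Playing r = 3.8 the excellent restaurant receives 82.1 − 2.9 × 3.8 = 71.08.
Deviating to r = 0 yields 68.3 instead.
Gain from deviating: 68.3 − 71.08 = -2.78, i.e. -2.8 to one decimal place.
The gain is negative, so the excellent type's incentive-compatibility constraint is satisfied.

-2.8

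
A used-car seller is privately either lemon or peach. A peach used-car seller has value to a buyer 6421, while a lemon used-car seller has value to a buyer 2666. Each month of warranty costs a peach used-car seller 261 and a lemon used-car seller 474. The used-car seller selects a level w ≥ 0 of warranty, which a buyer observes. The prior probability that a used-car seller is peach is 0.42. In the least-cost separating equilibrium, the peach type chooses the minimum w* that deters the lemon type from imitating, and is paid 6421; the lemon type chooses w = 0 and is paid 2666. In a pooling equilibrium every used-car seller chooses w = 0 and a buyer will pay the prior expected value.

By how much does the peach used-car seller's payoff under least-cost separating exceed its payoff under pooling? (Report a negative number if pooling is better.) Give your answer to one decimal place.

110.3

Least-cost separating signal: w* solves 2666 = 6421 − 474·w*, so w* = (6421 − 2666)/474 ≈ 7.9219.
Peach type's separating payoff: 6421 − 261 × w* = 6421 − 261 × (6421 − 2666)/474 = 6421 − 980055/474 ≈ 4353.373.
Pooling payoff: 0.42 × 6421 + 0.58 × 2666 = 4243.1.
Difference: 4353.373 − 4243.1 = 110.273, i.e. 110.3 to one decimal place.
The peach type prefers to separate.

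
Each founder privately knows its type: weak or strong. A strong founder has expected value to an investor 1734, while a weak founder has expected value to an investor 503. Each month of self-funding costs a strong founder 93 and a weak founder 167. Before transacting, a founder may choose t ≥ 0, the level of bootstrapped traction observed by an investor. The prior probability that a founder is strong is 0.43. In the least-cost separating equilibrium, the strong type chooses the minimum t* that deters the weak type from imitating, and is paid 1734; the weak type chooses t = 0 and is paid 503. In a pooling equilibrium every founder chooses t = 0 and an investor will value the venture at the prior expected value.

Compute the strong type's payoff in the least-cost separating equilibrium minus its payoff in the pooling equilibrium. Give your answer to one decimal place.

16.1

Least-cost separating signal: t* solves 503 = 1734 − 167·t*, so t* = (1734 − 503)/167 ≈ 7.3713.
Strong type's separating payoff: 1734 − 93 × t* = 1734 − 93 × (1734 − 503)/167 = 1734 − 114483/167 ≈ 1048.473.
Pooling payoff: 0.43 × 1734 + 0.57 × 503 = 1032.33.
Difference: 1048.473 − 1032.33 = 16.143, i.e. 16.1 to one decimal place.
The strong type prefers to separate.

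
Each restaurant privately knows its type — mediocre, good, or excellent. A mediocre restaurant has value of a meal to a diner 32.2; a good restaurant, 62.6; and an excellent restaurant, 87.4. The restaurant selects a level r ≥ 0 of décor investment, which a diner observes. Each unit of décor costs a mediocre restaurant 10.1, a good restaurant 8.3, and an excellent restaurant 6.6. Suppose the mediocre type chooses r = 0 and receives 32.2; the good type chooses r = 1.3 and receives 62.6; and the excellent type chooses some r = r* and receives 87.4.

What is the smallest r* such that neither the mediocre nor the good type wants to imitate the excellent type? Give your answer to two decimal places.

5.47

Mediocre type (on-path payoff 32.2) won't mimic when 32.2 ≥ 87.4 − 10.1·r*, i.e. r* ≥ 5.47.
Good type (on-path payoff 62.6 − 8.3×1.3 = 51.81) won't mimic when 51.81 ≥ 87.4 − 8.3·r*, i.e. r* ≥ 4.29.
Both must hold, so r* = max(5.47, 4.29) = 5.47. The mediocre type's constraint binds.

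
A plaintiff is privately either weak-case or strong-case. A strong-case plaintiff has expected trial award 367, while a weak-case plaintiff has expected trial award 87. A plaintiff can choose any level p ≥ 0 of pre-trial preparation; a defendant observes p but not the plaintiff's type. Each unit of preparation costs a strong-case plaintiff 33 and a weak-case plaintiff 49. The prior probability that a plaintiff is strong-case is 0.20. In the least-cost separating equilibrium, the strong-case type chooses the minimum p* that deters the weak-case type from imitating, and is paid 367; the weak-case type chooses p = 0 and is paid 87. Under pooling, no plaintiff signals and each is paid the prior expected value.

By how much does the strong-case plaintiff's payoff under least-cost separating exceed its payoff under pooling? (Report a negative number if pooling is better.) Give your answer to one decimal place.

35.4

Least-cost separating signal: p* solves 87 = 367 − 49·p*, so p* = (367 − 87)/49 ≈ 5.7143.
Strong-case type's separating payoff: 367 − 33 × p* = 367 − 33 × (367 − 87)/49 = 367 − 9240/49 ≈ 178.429.
Pooling payoff: 0.20 × 367 + 0.80 × 87 = 143.
Difference: 178.429 − 143 = 35.429, i.e. 35.4 to one decimal place.
The strong-case type prefers to separate.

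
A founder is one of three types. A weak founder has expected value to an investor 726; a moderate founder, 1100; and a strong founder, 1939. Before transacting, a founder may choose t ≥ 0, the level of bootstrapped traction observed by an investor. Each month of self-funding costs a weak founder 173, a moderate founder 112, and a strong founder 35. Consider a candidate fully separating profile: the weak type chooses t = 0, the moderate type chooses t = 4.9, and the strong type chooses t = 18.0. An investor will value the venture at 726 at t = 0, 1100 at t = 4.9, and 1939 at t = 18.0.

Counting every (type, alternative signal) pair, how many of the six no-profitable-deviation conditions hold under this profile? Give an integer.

Moderate (own payoff 1100 − 112×4.9 = 551.2): to t=0 gives 726 → profitable ✗; to t=18.0 gives 1939 − 112×18.0 = -77 → no gain ✓.
Weak (own payoff 726): to t=4.9 gives 1100 − 173×4.9 = 252.3 → no gain ✓; to t=18.0 gives 1939 − 173×18.0 = -1175 → no gain ✓.
Strong (own payoff 1939 − 35×18.0 = 1309): to t=0 gives 726 → no gain ✓; to t=4.9 gives 1100 − 35×4.9 = 928.5 → no gain ✓.
5 of the 6 constraints hold; not an equilibrium.

5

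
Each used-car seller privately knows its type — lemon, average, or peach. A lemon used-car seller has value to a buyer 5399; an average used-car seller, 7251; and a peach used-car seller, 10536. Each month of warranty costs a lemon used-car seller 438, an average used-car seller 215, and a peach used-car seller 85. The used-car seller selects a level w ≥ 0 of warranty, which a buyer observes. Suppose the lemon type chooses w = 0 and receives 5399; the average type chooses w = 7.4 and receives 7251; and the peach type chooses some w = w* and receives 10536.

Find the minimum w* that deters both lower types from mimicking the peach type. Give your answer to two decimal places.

Average type (on-path payoff 7251 − 215×7.4 = 5660) won't mimic when 5660 ≥ 10536 − 215·w*, i.e. w* ≥ 22.68.
Lemon type (on-path payoff 5399) won't mimic when 5399 ≥ 10536 − 438·w*, i.e. w* ≥ 11.73.
Both must hold, so w* = max(11.73, 22.68) = 22.68. The average type's constraint binds.

22.68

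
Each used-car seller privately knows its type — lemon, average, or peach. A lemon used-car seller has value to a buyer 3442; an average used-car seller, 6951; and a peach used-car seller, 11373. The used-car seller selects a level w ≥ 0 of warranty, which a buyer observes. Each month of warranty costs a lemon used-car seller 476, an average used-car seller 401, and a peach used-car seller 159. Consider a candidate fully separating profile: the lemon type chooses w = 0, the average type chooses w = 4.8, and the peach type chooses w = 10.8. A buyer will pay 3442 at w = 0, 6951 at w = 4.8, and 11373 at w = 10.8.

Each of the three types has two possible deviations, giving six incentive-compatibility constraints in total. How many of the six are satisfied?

3

Peach (own payoff 11373 − 159×10.8 = 9655.8): to w=0 gives 3442 → no gain ✓; to w=4.8 gives 6951 − 159×4.8 = 6187.8 → no gain ✓.
Lemon (own payoff 3442): to w=4.8 gives 6951 − 476×4.8 = 4666.2 → profitable ✗; to w=10.8 gives 11373 − 476×10.8 = 6232.2 → profitable ✗.
Average (own payoff 6951 − 401×4.8 = 5026.2): to w=0 gives 3442 → no gain ✓; to w=10.8 gives 11373 − 401×10.8 = 7042.2 → profitable ✗.
3 of the 6 constraints hold; not an equilibrium.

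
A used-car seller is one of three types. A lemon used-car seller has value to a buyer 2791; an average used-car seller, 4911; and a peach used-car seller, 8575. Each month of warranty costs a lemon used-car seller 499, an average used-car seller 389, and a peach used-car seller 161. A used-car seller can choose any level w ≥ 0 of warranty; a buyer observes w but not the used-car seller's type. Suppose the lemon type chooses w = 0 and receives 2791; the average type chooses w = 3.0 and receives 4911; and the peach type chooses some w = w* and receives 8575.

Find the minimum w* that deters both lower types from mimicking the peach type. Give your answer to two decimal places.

Average type (on-path payoff 4911 − 389×3.0 = 3744) won't mimic when 3744 ≥ 8575 − 389·w*, i.e. w* ≥ 12.42.
Lemon type (on-path payoff 2791) won't mimic when 2791 ≥ 8575 − 499·w*, i.e. w* ≥ 11.59.
Both must hold, so w* = max(11.59, 12.42) = 12.42. The average type's constraint binds.

12.42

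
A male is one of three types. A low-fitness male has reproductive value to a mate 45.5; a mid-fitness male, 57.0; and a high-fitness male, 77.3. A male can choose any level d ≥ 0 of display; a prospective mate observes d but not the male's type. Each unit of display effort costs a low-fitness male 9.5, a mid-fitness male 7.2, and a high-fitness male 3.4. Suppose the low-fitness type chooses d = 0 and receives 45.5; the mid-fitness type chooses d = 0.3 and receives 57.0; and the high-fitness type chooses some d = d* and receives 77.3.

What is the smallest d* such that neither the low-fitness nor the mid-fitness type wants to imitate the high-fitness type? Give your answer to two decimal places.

Mid-fitness type (on-path payoff 57.0 − 7.2×0.3 = 54.84) won't mimic when 54.84 ≥ 77.3 − 7.2·d*, i.e. d* ≥ 3.12.
Low-fitness type (on-path payoff 45.5) won't mimic when 45.5 ≥ 77.3 − 9.5·d*, i.e. d* ≥ 3.35.
Both must hold, so d* = max(3.35, 3.12) = 3.35. The low-fitness type's constraint binds.

3.35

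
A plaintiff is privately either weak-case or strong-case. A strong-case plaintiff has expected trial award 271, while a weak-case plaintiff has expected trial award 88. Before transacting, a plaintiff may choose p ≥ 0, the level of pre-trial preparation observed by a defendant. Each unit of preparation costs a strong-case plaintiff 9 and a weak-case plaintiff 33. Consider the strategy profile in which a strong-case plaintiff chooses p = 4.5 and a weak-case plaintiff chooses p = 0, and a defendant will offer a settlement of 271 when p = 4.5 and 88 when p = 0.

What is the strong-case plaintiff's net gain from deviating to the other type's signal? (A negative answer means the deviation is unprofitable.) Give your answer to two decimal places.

-142.50

Playing p = 4.5 the strong-case plaintiff receives 271 − 9 × 4.5 = 230.5.
Deviating to p = 0 yields 88 instead.
Gain from deviating: 88 − 230.5 = -142.50.
The gain is negative, so the strong-case type's incentive-compatibility constraint is satisfied.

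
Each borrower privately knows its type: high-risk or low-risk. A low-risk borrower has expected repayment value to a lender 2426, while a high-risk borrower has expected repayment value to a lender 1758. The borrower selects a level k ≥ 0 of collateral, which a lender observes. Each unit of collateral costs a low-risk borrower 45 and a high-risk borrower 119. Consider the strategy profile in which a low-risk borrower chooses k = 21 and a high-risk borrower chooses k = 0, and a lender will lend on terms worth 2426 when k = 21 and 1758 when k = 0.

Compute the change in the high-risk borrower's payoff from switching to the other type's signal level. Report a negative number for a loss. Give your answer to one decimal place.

Playing k = 0 the high-risk borrower receives 1758.
Deviating to k = 21 brings payment 2426 at cost 119 × 21 = 2499, netting -73.
Gain from deviating: -73 − 1758 = -1831.0.
The gain is negative, so the high-risk type's incentive-compatibility constraint is satisfied.

-1831.0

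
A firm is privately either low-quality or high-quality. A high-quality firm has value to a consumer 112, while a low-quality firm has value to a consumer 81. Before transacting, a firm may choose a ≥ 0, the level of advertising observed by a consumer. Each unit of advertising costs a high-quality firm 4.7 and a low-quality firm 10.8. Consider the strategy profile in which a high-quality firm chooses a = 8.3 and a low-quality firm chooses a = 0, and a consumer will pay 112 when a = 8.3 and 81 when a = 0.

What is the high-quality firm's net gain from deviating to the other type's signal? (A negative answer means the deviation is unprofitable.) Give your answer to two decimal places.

8.01

Playing a = 8.3 the high-quality firm receives 112 − 4.7 × 8.3 = 72.99.
Deviating to a = 0 yields 81 instead.
Gain from deviating: 81 − 72.99 = 8.01.
The gain is positive, so the high-quality type's incentive-compatibility constraint is violated — this profile is not a separating equilibrium.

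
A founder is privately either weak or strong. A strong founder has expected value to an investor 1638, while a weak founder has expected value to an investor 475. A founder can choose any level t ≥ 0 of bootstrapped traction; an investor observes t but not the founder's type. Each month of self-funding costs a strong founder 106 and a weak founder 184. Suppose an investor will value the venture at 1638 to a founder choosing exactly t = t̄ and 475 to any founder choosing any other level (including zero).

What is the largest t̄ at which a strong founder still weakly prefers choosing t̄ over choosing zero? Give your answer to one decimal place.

11.0

Choosing t̄ yields the strong type 1638 − 106·t̄; choosing zero yields 475.
The strong type is indifferent at 1638 − 106·t̄ = 475, i.e. t̄ = (1638 − 475) / 106 ≈ 11.0.
For any t̄ above 11.0 the strong type would rather pool at zero, so separation collapses.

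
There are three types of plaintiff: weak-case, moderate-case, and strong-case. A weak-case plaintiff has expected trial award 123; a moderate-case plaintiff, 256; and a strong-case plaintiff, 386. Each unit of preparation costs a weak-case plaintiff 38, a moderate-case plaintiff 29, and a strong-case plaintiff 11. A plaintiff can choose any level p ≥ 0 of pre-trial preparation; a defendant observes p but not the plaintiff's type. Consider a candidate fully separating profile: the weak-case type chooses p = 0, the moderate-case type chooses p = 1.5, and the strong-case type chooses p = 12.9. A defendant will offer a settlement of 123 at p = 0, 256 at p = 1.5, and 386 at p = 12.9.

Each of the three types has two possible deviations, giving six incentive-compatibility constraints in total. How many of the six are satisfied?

5

Moderate-case (own payoff 256 − 29×1.5 = 212.5): to p=0 gives 123 → no gain ✓; to p=12.9 gives 386 − 29×12.9 = 11.9 → no gain ✓.
Strong-case (own payoff 386 − 11×12.9 = 244.1): to p=0 gives 123 → no gain ✓; to p=1.5 gives 256 − 11×1.5 = 239.5 → no gain ✓.
Weak-case (own payoff 123): to p=1.5 gives 256 − 38×1.5 = 199 → profitable ✗; to p=12.9 gives 386 − 38×12.9 = -104.2 → no gain ✓.
5 of the 6 constraints hold; not an equilibrium.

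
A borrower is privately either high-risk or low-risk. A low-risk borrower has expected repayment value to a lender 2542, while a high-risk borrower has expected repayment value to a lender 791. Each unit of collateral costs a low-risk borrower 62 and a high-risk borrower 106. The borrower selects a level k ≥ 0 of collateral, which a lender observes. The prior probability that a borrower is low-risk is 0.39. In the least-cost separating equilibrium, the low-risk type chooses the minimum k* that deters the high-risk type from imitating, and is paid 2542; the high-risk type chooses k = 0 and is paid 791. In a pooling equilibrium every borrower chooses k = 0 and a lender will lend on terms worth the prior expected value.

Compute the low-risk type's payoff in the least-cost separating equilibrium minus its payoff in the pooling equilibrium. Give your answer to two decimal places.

43.94

Least-cost separating signal: k* solves 791 = 2542 − 106·k*, so k* = (2542 − 791)/106 ≈ 16.5189.
Low-risk type's separating payoff: 2542 − 62 × k* = 2542 − 62 × (2542 − 791)/106 = 2542 − 108562/106 ≈ 1517.8302.
Pooling payoff: 0.39 × 2542 + 0.61 × 791 = 1473.89.
Difference: 1517.8302 − 1473.89 = 43.9402, i.e. 43.94 to two decimal places.
The low-risk type prefers to separate.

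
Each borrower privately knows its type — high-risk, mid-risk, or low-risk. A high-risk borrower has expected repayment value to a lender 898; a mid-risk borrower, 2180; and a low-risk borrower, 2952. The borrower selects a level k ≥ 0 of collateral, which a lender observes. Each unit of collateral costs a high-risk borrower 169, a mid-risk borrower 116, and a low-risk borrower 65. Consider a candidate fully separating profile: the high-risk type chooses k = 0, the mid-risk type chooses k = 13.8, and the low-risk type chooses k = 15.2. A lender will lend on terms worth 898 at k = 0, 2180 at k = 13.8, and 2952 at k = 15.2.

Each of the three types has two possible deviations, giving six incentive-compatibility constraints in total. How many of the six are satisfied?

4

Mid-risk (own payoff 2180 − 116×13.8 = 579.2): to k=0 gives 898 → profitable ✗; to k=15.2 gives 2952 − 116×15.2 = 1188.8 → profitable ✗.
High-risk (own payoff 898): to k=13.8 gives 2180 − 169×13.8 = -152.2 → no gain ✓; to k=15.2 gives 2952 − 169×15.2 = 383.2 → no gain ✓.
Low-risk (own payoff 2952 − 65×15.2 = 1964): to k=0 gives 898 → no gain ✓; to k=13.8 gives 2180 − 65×13.8 = 1283 → no gain ✓.
4 of the 6 constraints hold; not an equilibrium.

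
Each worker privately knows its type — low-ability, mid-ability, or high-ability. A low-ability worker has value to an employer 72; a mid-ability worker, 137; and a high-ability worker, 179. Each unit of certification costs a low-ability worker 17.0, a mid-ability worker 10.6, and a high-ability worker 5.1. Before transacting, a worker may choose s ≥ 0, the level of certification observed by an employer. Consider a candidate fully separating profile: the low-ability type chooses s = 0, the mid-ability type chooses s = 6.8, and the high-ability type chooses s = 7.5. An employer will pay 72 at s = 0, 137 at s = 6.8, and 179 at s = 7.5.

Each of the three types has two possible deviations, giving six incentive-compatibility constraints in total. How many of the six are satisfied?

High-ability (own payoff 179 − 5.1×7.5 = 140.75): to s=0 gives 72 → no gain ✓; to s=6.8 gives 137 − 5.1×6.8 = 102.32 → no gain ✓.
Mid-ability (own payoff 137 − 10.6×6.8 = 64.92): to s=0 gives 72 → profitable ✗; to s=7.5 gives 179 − 10.6×7.5 = 99.5 → profitable ✗.
Low-ability (own payoff 72): to s=6.8 gives 137 − 17.0×6.8 = 21.4 → no gain ✓; to s=7.5 gives 179 − 17.0×7.5 = 51.5 → no gain ✓.
4 of the 6 constraints hold; not an equilibrium.

4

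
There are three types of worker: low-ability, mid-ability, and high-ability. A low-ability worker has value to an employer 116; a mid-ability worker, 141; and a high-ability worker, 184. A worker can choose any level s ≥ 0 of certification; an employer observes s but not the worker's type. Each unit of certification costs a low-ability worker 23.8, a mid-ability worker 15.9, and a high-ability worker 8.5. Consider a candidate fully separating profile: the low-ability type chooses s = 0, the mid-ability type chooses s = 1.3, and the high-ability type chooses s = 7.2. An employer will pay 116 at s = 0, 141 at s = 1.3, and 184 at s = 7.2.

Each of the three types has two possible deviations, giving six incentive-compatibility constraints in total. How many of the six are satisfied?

High-ability (own payoff 184 − 8.5×7.2 = 122.8): to s=0 gives 116 → no gain ✓; to s=1.3 gives 141 − 8.5×1.3 = 129.95 → profitable ✗.
Mid-ability (own payoff 141 − 15.9×1.3 = 120.33): to s=0 gives 116 → no gain ✓; to s=7.2 gives 184 − 15.9×7.2 = 69.52 → no gain ✓.
Low-ability (own payoff 116): to s=1.3 gives 141 − 23.8×1.3 = 110.06 → no gain ✓; to s=7.2 gives 184 − 23.8×7.2 = 12.64 → no gain ✓.
5 of the 6 constraints hold; not an equilibrium.

5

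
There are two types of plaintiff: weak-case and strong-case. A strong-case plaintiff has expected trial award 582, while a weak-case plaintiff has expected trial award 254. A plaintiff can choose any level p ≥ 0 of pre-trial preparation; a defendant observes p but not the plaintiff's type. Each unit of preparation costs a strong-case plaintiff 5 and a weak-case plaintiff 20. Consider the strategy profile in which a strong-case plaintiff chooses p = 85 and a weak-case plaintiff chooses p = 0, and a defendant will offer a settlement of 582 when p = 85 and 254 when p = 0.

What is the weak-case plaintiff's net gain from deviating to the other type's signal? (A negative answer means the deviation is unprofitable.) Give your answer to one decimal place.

-1372.0

Playing p = 0 the weak-case plaintiff receives 254.
Deviating to p = 85 brings payment 582 at cost 20 × 85 = 1700, netting -1118.
Gain from deviating: -1118 − 254 = -1372.0.
The gain is negative, so the weak-case type's incentive-compatibility constraint is satisfied.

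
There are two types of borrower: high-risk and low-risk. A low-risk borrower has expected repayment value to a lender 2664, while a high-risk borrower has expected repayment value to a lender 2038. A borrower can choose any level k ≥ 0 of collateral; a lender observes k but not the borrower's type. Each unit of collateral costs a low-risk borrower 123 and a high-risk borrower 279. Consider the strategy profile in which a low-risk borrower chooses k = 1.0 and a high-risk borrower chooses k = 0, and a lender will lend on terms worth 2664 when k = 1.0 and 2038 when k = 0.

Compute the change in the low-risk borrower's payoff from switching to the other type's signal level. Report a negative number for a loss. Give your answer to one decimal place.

Playing k = 1.0 the low-risk borrower receives 2664 − 123 × 1.0 = 2541.
Deviating to k = 0 yields 2038 instead.
Gain from deviating: 2038 − 2541 = -503.0.
The gain is negative, so the low-risk type's incentive-compatibility constraint is satisfied.

-503.0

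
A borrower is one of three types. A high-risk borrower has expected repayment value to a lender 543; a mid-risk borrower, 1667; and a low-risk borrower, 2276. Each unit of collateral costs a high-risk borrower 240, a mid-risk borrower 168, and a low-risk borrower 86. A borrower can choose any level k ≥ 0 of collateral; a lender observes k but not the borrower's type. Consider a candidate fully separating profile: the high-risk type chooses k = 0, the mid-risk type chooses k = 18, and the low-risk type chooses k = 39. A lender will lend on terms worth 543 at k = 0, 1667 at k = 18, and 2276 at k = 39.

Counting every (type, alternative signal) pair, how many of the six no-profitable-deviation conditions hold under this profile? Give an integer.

Mid-risk (own payoff 1667 − 168×18 = -1357): to k=0 gives 543 → profitable ✗; to k=39 gives 2276 − 168×39 = -4276 → no gain ✓.
Low-risk (own payoff 2276 − 86×39 = -1078): to k=0 gives 543 → profitable ✗; to k=18 gives 1667 − 86×18 = 119 → profitable ✗.
High-risk (own payoff 543): to k=18 gives 1667 − 240×18 = -2653 → no gain ✓; to k=39 gives 2276 − 240×39 = -7084 → no gain ✓.
3 of the 6 constraints hold; not an equilibrium.

3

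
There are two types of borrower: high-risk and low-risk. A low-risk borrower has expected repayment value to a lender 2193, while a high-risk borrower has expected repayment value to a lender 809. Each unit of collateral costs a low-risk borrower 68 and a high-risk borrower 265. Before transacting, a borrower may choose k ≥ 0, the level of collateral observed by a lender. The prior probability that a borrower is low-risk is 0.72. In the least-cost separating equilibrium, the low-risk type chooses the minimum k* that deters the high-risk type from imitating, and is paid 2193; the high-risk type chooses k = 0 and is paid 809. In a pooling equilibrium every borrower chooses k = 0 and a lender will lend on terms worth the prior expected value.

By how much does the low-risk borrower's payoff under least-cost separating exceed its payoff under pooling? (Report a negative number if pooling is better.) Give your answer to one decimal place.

Least-cost separating signal: k* solves 809 = 2193 − 265·k*, so k* = (2193 − 809)/265 ≈ 5.2226.
Low-risk type's separating payoff: 2193 − 68 × k* = 2193 − 68 × (2193 − 809)/265 = 2193 − 94112/265 ≈ 1837.860.
Pooling payoff: 0.72 × 2193 + 0.28 × 809 = 1805.48.
Difference: 1837.860 − 1805.48 = 32.38, i.e. 32.4 to one decimal place.
The low-risk type prefers to separate.

32.4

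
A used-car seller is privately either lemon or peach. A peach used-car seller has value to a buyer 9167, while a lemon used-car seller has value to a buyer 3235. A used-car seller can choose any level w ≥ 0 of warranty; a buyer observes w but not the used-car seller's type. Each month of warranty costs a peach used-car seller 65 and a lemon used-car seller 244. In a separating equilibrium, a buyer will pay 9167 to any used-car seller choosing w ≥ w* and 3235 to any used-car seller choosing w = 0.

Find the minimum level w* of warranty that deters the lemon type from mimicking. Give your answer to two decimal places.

A lemon used-car seller choosing w = 0 receives 3235.
Imitating at w* instead would pay 9167 at cost 244·w*, netting 9167 − 244·w*.
Indifference: 3235 = 9167 − 244·w*, so w* = (9167 − 3235) / 244 ≈ 24.31.
This is the lemon type's binding incentive-compatibility constraint; any w ≥ 24.31 sustains separation on that side.

24.31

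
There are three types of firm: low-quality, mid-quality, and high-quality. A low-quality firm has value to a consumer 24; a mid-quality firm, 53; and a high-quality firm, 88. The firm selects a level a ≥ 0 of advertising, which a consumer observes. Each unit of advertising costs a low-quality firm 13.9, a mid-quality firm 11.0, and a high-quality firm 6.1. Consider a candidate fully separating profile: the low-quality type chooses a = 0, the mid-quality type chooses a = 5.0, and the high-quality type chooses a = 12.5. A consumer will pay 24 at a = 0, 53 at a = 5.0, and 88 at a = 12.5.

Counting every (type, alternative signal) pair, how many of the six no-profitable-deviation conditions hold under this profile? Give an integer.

Mid-quality (own payoff 53 − 11.0×5.0 = -2): to a=0 gives 24 → profitable ✗; to a=12.5 gives 88 − 11.0×12.5 = -49.5 → no gain ✓.
High-quality (own payoff 88 − 6.1×12.5 = 11.75): to a=0 gives 24 → profitable ✗; to a=5.0 gives 53 − 6.1×5.0 = 22.5 → profitable ✗.
Low-quality (own payoff 24): to a=5.0 gives 53 − 13.9×5.0 = -16.5 → no gain ✓; to a=12.5 gives 88 − 13.9×12.5 = -85.75 → no gain ✓.
3 of the 6 constraints hold; not an equilibrium.

3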